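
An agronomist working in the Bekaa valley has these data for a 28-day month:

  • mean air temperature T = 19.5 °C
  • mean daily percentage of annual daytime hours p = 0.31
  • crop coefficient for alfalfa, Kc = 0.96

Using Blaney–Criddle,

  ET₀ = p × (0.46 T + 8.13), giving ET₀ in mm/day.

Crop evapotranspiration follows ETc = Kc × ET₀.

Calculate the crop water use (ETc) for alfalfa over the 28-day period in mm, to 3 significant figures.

142 mm

ET₀ = 0.31 × (0.46 × 19.5 + 8.13) = 0.31 × 17.100 = 5.3010 mm/d
ETc = Kc × ET₀ = 0.96 × 5.3010 = 5.0890 mm/d
Over 28 days: 5.0890 × 28 = 142.492 mm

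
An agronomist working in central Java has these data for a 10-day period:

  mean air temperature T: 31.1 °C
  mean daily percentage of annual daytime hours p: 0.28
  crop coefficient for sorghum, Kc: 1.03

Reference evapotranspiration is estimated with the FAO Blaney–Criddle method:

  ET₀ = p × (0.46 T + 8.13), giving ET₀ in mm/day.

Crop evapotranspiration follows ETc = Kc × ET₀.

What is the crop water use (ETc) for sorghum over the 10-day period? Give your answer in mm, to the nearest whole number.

65 mm

ET₀ = 0.28 × (0.46 × 31.1 + 8.13) = 0.28 × 22.436 = 6.2821 mm/d
ETc = Kc × ET₀ = 1.03 × 6.2821 = 6.4706 mm/d
Over 10 days: 6.4706 × 10 = 64.706 mm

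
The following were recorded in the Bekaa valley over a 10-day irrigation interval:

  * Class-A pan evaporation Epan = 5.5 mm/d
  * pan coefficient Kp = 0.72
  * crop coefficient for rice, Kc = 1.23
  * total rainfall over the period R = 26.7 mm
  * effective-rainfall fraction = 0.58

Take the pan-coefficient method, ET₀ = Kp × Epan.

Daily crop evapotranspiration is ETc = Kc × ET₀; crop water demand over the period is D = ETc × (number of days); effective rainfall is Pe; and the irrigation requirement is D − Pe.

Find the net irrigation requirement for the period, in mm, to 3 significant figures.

33.2 mm

ET₀ = 0.72 × 5.5 = 3.9600 mm/d
ETc = Kc × ET₀ = 1.23 × 3.9600 = 4.8708 mm/d
Crop demand D = ETc × 10 d = 4.8708 × 10 = 48.708 mm
Pe = 0.58 × 26.7 = 15.486 mm
D − Pe = 48.708 − 15.486 = 33.222 mm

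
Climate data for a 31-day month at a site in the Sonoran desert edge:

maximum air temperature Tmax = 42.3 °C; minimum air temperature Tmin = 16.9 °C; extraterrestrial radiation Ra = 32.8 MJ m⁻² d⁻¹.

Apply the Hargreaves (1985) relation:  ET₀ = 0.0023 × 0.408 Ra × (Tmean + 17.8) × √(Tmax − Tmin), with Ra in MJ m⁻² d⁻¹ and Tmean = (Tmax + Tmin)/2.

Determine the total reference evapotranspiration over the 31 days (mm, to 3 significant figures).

228 mm

Tmean = (42.3 + 16.9)/2 = 29.60 °C
0.408 Ra = 0.408 × 32.8 = 13.3824 mm/d equivalent
ET₀ = 0.0023 × 13.3824 × (29.60 + 17.8) × √25.4 = 0.0023 × 13.3824 × 47.40 × 5.0398 = 7.3528 mm/d
Over 31 days: 7.3528 × 31 = 227.937 mm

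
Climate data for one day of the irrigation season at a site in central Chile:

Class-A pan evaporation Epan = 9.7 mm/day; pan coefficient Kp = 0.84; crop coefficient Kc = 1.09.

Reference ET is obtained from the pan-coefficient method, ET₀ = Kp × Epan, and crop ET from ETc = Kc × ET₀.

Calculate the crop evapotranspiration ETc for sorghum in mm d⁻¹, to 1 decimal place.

8.9 mm d⁻¹

ET₀ = 0.84 × 9.7 = 8.1480 mm/d
ETc = Kc × ET₀ = 1.09 × 8.1480 = 8.8813 mm/d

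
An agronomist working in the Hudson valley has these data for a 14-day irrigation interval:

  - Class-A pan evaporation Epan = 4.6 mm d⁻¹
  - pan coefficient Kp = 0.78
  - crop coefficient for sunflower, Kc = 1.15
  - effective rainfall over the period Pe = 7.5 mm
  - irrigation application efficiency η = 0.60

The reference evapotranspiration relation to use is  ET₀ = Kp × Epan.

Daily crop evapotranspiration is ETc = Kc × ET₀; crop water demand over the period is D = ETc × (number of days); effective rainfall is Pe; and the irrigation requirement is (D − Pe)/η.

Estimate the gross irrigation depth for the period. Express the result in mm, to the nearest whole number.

ET₀ = 0.78 × 4.6 = 3.5880 mm/d
ETc = Kc × ET₀ = 1.15 × 3.5880 = 4.1262 mm/d
Crop demand D = ETc × 14 d = 4.1262 × 14 = 57.767 mm
D − Pe = 57.767 − 7.5 = 50.267 mm
Gross irrigation = 50.267 / 0.60 = 83.778 mm

84 mm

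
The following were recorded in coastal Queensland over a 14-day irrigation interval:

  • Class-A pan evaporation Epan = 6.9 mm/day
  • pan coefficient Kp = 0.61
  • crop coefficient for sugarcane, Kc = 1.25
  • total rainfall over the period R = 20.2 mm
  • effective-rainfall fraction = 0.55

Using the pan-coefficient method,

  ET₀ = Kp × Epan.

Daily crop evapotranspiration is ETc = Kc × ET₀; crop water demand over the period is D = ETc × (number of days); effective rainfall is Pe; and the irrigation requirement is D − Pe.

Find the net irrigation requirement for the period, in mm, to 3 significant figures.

62.5 mm

ET₀ = 0.61 × 6.9 = 4.2090 mm/d
ETc = Kc × ET₀ = 1.25 × 4.2090 = 5.2613 mm/d
Crop demand D = ETc × 14 d = 5.2613 × 14 = 73.658 mm
Pe = 0.55 × 20.2 = 11.110 mm
D − Pe = 73.658 − 11.110 = 62.548 mm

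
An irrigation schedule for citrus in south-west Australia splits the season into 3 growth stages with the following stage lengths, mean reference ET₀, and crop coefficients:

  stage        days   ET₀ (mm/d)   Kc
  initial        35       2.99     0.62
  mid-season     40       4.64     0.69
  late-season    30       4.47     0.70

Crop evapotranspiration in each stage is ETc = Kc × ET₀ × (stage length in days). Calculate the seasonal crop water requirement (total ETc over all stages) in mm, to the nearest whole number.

initial: 0.62 × 2.99 × 35 = 64.88 mm
mid-season: 0.69 × 4.64 × 40 = 128.06 mm
late-season: 0.70 × 4.47 × 30 = 93.87 mm
Seasonal total = 286.81 mm

287 mm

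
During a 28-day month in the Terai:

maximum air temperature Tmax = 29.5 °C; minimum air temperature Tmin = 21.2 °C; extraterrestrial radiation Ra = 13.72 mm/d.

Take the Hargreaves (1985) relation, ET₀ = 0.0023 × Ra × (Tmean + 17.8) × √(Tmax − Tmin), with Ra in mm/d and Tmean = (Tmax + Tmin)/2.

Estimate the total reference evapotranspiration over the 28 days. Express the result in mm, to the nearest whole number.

110 mm

Tmean = (29.5 + 21.2)/2 = 25.35 °C
ET₀ = 0.0023 × 13.72 × (25.35 + 17.8) × √8.3 = 0.0023 × 13.72 × 43.15 × 2.8810 = 3.9229 mm/d
Over 28 days: 3.9229 × 28 = 109.841 mm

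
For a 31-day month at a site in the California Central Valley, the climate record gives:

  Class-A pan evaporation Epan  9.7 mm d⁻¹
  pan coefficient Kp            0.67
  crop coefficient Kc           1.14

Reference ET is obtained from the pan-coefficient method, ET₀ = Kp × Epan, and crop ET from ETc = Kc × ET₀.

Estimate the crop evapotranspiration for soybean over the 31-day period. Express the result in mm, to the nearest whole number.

230 mm

ET₀ = 0.67 × 9.7 = 6.4990 mm/d
ETc = Kc × ET₀ = 1.14 × 6.4990 = 7.4089 mm/d
Over 31 days: 7.4089 × 31 = 229.676 mm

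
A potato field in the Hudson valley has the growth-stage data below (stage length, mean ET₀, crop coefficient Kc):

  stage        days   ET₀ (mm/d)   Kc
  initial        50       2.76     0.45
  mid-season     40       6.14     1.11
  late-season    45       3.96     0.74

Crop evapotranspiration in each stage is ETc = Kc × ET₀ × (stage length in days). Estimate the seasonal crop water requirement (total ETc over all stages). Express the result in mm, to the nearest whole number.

initial: 0.45 × 2.76 × 50 = 62.10 mm
mid-season: 1.11 × 6.14 × 40 = 272.62 mm
late-season: 0.74 × 3.96 × 45 = 131.87 mm
Seasonal total = 466.59 mm

467 mm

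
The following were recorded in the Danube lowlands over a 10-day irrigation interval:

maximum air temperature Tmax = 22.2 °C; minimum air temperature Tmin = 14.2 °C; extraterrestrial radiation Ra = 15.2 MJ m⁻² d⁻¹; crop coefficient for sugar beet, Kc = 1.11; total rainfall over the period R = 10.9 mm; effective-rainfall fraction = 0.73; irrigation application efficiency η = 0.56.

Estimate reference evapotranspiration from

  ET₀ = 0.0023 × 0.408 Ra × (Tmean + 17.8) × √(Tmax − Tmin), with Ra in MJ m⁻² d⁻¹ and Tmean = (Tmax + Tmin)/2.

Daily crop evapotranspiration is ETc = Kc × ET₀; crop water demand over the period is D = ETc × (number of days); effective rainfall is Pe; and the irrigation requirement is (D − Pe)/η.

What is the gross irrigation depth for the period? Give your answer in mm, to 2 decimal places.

14.58 mm

Tmean = (22.2 + 14.2)/2 = 18.20 °C
0.408 Ra = 0.408 × 15.2 = 6.2016 mm/d equivalent
ET₀ = 0.0023 × 6.2016 × (18.20 + 17.8) × √8.0 = 0.0023 × 6.2016 × 36.00 × 2.8284 = 1.4524 mm/d
ETc = Kc × ET₀ = 1.11 × 1.4524 = 1.6122 mm/d
Crop demand D = ETc × 10 d = 1.6122 × 10 = 16.122 mm
Pe = 0.73 × 10.9 = 7.957 mm
D − Pe = 16.122 − 7.957 = 8.165 mm
Gross irrigation = 8.165 / 0.56 = 14.580 mm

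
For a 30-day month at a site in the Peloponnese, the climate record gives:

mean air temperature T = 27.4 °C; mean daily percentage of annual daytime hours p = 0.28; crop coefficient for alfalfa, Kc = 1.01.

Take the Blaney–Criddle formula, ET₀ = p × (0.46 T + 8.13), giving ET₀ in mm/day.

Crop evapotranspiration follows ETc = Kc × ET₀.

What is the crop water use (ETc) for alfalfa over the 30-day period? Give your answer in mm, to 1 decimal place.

175.9 mm

ET₀ = 0.28 × (0.46 × 27.4 + 8.13) = 0.28 × 20.734 = 5.8055 mm/d
ETc = Kc × ET₀ = 1.01 × 5.8055 = 5.8636 mm/d
Over 30 days: 5.8636 × 30 = 175.908 mm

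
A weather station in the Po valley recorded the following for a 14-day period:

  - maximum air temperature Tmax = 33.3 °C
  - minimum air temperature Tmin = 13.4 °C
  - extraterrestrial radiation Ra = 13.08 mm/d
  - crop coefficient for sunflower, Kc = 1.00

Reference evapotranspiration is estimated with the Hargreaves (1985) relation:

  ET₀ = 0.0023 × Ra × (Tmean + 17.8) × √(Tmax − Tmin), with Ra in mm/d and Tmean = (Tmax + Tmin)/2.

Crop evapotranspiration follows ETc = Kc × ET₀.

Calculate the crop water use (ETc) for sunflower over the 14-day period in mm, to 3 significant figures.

77.3 mm

Tmean = (33.3 + 13.4)/2 = 23.35 °C
ET₀ = 0.0023 × 13.08 × (23.35 + 17.8) × √19.9 = 0.0023 × 13.08 × 41.15 × 4.4609 = 5.5224 mm/d
ETc = Kc × ET₀ = 1.00 × 5.5224 = 5.5224 mm/d
Over 14 days: 5.5224 × 14 = 77.314 mm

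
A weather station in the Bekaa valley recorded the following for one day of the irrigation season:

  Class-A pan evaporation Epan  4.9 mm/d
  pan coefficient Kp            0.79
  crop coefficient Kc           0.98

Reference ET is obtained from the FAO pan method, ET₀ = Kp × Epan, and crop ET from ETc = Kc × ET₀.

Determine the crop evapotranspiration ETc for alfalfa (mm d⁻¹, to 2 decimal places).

3.79 mm d⁻¹

ET₀ = 0.79 × 4.9 = 3.8710 mm/d
ETc = Kc × ET₀ = 0.98 × 3.8710 = 3.7936 mm/d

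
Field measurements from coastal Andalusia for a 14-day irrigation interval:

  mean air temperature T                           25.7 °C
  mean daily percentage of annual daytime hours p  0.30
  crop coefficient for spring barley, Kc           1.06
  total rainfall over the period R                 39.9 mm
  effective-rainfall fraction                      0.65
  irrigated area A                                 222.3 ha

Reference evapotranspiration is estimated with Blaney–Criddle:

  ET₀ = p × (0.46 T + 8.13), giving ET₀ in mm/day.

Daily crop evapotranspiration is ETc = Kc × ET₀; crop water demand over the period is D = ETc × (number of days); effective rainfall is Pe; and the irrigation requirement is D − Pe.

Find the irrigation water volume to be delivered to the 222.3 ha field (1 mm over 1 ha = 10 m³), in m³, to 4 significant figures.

ET₀ = 0.30 × (0.46 × 25.7 + 8.13) = 0.30 × 19.952 = 5.9856 mm/d
ETc = Kc × ET₀ = 1.06 × 5.9856 = 6.3447 mm/d
Crop demand D = ETc × 14 d = 6.3447 × 14 = 88.826 mm
Pe = 0.65 × 39.9 = 25.935 mm
D − Pe = 88.826 − 25.935 = 62.891 mm
Volume = 62.891 mm × 222.3 ha × 10 = 139806.7 m³

139800 m³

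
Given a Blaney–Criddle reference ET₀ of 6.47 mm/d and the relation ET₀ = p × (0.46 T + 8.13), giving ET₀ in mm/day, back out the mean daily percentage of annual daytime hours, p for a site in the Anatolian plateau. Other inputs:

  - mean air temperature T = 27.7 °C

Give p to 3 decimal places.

p = ET₀ / (0.46 T + 8.13) = 6.47 / (0.46 × 27.7 + 8.13) = 6.47 / 20.872 = 0.3100

0.310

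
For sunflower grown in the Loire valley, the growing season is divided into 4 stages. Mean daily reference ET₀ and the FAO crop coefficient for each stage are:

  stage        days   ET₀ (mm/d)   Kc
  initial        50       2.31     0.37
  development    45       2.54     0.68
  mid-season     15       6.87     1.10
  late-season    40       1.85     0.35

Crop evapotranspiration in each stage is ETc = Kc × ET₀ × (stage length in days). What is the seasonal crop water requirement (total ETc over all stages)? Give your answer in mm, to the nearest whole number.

260 mm

initial: 0.37 × 2.31 × 50 = 42.74 mm
development: 0.68 × 2.54 × 45 = 77.72 mm
mid-season: 1.10 × 6.87 × 15 = 113.36 mm
late-season: 0.35 × 1.85 × 40 = 25.90 mm
Seasonal total = 259.72 mm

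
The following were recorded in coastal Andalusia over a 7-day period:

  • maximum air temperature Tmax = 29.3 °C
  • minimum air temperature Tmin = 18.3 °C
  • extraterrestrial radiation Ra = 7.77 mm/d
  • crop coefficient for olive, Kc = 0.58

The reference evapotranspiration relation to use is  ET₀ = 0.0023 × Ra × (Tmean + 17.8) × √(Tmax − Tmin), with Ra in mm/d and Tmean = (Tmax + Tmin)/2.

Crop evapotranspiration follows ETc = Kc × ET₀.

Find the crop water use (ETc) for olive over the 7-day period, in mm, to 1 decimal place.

10.0 mm

Tmean = (29.3 + 18.3)/2 = 23.80 °C
ET₀ = 0.0023 × 7.77 × (23.80 + 17.8) × √11.0 = 0.0023 × 7.77 × 41.60 × 3.3166 = 2.4657 mm/d
ETc = Kc × ET₀ = 0.58 × 2.4657 = 1.4301 mm/d
Over 7 days: 1.4301 × 7 = 10.011 mm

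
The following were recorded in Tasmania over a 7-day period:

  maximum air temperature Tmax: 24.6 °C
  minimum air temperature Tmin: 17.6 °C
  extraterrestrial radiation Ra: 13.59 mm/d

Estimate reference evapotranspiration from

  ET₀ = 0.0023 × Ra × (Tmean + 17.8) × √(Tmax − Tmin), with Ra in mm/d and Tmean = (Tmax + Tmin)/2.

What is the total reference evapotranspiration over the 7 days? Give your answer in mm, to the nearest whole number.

Tmean = (24.6 + 17.6)/2 = 21.10 °C
ET₀ = 0.0023 × 13.59 × (21.10 + 17.8) × √7.0 = 0.0023 × 13.59 × 38.90 × 2.6458 = 3.2170 mm/d
Over 7 days: 3.2170 × 7 = 22.519 mm

23 mm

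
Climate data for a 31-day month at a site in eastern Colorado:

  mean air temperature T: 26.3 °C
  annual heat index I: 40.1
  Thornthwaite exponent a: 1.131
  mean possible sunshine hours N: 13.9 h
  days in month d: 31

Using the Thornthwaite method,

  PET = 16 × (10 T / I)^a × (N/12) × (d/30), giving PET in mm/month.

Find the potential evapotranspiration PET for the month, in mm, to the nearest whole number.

10T/I = 10 × 26.3 / 40.1 = 6.5586
(10T/I)^a = 6.5586^1.131 = 8.3910
Uncorrected PET = 16 × 8.3910 = 134.256 mm
Correction = (N/12)(d/30) = (13.9/12)(31/30) = 1.1969
PET = 134.256 × 1.1969 = 160.691 mm/month

161 mm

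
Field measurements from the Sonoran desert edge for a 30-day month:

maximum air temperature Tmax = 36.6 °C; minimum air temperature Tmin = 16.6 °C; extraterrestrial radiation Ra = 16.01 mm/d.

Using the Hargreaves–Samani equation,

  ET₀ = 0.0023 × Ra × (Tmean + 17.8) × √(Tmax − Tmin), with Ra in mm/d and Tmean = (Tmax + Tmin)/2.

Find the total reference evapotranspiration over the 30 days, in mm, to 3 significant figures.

219 mm

Tmean = (36.6 + 16.6)/2 = 26.60 °C
ET₀ = 0.0023 × 16.01 × (26.60 + 17.8) × √20.0 = 0.0023 × 16.01 × 44.40 × 4.4721 = 7.3116 mm/d
Over 30 days: 7.3116 × 30 = 219.348 mm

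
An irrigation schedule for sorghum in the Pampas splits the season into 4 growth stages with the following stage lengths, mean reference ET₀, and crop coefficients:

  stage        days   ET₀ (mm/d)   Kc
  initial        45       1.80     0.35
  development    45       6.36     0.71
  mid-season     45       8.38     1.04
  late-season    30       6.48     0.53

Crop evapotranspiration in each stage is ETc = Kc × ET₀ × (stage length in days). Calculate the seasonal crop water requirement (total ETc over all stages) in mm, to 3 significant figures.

727 mm

initial: 0.35 × 1.80 × 45 = 28.35 mm
development: 0.71 × 6.36 × 45 = 203.20 mm
mid-season: 1.04 × 8.38 × 45 = 392.18 mm
late-season: 0.53 × 6.48 × 30 = 103.03 mm
Seasonal total = 726.76 mm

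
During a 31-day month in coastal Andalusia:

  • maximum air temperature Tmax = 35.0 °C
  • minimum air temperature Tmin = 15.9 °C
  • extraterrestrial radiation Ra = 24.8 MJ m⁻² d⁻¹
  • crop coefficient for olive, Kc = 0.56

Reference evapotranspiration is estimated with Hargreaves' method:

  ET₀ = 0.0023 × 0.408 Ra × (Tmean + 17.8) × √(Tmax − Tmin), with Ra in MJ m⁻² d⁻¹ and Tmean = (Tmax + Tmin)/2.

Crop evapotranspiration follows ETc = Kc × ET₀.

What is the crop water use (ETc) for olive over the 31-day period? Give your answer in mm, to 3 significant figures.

Tmean = (35.0 + 15.9)/2 = 25.45 °C
0.408 Ra = 0.408 × 24.8 = 10.1184 mm/d equivalent
ET₀ = 0.0023 × 10.1184 × (25.45 + 17.8) × √19.1 = 0.0023 × 10.1184 × 43.25 × 4.3704 = 4.3989 mm/d
ETc = Kc × ET₀ = 0.56 × 4.3989 = 2.4634 mm/d
Over 31 days: 2.4634 × 31 = 76.365 mm

76.4 mm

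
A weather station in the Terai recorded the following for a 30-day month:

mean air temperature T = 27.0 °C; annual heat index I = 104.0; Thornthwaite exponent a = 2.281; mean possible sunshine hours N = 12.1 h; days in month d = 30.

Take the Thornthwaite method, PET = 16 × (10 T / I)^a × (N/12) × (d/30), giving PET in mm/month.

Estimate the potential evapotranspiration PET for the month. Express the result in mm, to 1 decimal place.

142.2 mm

10T/I = 10 × 27.0 / 104.0 = 2.5962
(10T/I)^a = 2.5962^2.281 = 8.8126
Uncorrected PET = 16 × 8.8126 = 141.002 mm
Correction = (N/12)(d/30) = (12.1/12)(30/30) = 1.0083
PET = 141.002 × 1.0083 = 142.172 mm/month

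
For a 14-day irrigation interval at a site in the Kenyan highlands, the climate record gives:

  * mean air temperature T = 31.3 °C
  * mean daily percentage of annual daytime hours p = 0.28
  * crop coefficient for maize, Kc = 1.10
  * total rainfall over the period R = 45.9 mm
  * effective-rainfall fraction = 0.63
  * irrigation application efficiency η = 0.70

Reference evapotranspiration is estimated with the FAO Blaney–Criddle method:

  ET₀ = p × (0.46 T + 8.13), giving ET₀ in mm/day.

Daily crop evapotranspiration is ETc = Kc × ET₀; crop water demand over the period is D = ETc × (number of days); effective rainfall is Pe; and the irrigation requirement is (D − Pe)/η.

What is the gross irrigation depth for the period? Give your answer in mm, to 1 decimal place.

ET₀ = 0.28 × (0.46 × 31.3 + 8.13) = 0.28 × 22.528 = 6.3078 mm/d
ETc = Kc × ET₀ = 1.10 × 6.3078 = 6.9386 mm/d
Crop demand D = ETc × 14 d = 6.9386 × 14 = 97.140 mm
Pe = 0.63 × 45.9 = 28.917 mm
D − Pe = 97.140 − 28.917 = 68.223 mm
Gross irrigation = 68.223 / 0.70 = 97.461 mm

97.5 mm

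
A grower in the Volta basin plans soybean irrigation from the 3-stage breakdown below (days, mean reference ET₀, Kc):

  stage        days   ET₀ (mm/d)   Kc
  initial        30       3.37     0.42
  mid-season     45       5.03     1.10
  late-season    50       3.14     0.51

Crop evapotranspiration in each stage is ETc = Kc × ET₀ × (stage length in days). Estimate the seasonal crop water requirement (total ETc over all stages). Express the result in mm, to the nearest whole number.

372 mm

initial: 0.42 × 3.37 × 30 = 42.46 mm
mid-season: 1.10 × 5.03 × 45 = 248.99 mm
late-season: 0.51 × 3.14 × 50 = 80.07 mm
Seasonal total = 371.52 mm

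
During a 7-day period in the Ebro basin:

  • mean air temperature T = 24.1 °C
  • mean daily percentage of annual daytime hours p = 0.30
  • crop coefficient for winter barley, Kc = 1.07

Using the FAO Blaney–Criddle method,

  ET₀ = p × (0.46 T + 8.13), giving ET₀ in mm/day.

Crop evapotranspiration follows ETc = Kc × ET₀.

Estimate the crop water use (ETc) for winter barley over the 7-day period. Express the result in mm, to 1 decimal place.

ET₀ = 0.30 × (0.46 × 24.1 + 8.13) = 0.30 × 19.216 = 5.7648 mm/d
ETc = Kc × ET₀ = 1.07 × 5.7648 = 6.1683 mm/d
Over 7 days: 6.1683 × 7 = 43.178 mm

43.2 mm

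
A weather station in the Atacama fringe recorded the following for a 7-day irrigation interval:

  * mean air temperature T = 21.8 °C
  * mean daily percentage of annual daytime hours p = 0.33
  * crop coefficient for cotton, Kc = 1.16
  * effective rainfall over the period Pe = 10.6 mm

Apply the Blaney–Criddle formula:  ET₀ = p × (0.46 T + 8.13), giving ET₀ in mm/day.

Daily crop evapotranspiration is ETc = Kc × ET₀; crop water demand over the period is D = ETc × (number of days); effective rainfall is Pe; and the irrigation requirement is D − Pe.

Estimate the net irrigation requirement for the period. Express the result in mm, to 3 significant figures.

38.1 mm

ET₀ = 0.33 × (0.46 × 21.8 + 8.13) = 0.33 × 18.158 = 5.9921 mm/d
ETc = Kc × ET₀ = 1.16 × 5.9921 = 6.9508 mm/d
Crop demand D = ETc × 7 d = 6.9508 × 7 = 48.656 mm
D − Pe = 48.656 − 10.6 = 38.056 mm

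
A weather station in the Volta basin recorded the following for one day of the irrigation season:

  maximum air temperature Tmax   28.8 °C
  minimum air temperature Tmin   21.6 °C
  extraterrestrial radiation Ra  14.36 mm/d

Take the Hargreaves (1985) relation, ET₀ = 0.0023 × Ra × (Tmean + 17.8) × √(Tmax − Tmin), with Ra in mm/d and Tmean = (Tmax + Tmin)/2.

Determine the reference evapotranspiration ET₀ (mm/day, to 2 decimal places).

3.81 mm/day

Tmean = (28.8 + 21.6)/2 = 25.20 °C
ET₀ = 0.0023 × 14.36 × (25.20 + 17.8) × √7.2 = 0.0023 × 14.36 × 43.00 × 2.6833 = 3.8108 mm/d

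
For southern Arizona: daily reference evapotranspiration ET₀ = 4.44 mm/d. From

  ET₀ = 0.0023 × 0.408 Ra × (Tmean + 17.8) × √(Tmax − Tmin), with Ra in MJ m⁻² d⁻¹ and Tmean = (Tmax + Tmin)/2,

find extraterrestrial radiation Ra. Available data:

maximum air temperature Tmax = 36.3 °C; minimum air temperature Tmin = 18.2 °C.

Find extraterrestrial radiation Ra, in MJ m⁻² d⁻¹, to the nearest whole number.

25 MJ m⁻² d⁻¹

Tmean = (36.3+18.2)/2 = 27.25 °C; ΔT = 18.1
Ra = ET₀ / [0.0023 × 0.408 × (Tmean+17.8) × √ΔT]
   = 4.44 / (0.0023 × 0.408 × 45.05 × 4.2544) = 24.687 MJ m⁻² d⁻¹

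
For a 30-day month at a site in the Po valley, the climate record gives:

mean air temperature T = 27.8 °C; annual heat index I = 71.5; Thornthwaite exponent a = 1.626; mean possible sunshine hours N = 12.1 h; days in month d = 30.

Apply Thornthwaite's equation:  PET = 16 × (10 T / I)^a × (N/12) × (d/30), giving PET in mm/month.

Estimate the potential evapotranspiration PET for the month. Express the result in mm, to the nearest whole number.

147 mm

10T/I = 10 × 27.8 / 71.5 = 3.8881
(10T/I)^a = 3.8881^1.626 = 9.0973
Uncorrected PET = 16 × 9.0973 = 145.557 mm
Correction = (N/12)(d/30) = (12.1/12)(30/30) = 1.0083
PET = 145.557 × 1.0083 = 146.765 mm/month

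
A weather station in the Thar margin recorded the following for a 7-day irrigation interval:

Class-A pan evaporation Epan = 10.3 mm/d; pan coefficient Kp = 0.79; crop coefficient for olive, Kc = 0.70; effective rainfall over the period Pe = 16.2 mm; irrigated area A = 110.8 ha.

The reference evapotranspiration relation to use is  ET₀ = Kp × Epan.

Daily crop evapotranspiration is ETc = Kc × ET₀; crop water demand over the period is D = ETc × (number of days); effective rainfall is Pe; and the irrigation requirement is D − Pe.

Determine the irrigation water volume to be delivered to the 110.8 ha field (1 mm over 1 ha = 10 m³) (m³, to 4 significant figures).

ET₀ = 0.79 × 10.3 = 8.1370 mm/d
ETc = Kc × ET₀ = 0.70 × 8.1370 = 5.6959 mm/d
Crop demand D = ETc × 7 d = 5.6959 × 7 = 39.871 mm
D − Pe = 39.871 − 16.2 = 23.671 mm
Volume = 23.671 mm × 110.8 ha × 10 = 26227.5 m³

26230 m³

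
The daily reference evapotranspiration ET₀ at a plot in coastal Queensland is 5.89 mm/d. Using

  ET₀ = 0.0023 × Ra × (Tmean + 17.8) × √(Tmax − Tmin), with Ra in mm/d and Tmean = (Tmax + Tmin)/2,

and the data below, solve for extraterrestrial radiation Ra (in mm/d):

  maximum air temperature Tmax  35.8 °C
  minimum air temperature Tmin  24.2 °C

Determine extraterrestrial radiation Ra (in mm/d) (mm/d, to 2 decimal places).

Tmean = 30.00 °C; √ΔT = 3.4059
Ra = ET₀ / [0.0023 × (Tmean+17.8) × √ΔT] = 5.89 / (0.0023 × 47.80 × 3.4059) = 15.730 mm/d

15.73 mm/d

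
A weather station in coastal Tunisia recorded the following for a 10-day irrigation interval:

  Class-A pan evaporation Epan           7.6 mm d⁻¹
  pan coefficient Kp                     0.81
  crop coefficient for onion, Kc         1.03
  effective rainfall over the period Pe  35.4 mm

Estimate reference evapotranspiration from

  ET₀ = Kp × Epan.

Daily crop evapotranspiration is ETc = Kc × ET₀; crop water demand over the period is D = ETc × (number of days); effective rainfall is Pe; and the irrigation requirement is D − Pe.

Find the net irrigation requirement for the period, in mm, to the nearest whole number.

28 mm

ET₀ = 0.81 × 7.6 = 6.1560 mm/d
ETc = Kc × ET₀ = 1.03 × 6.1560 = 6.3407 mm/d
Crop demand D = ETc × 10 d = 6.3407 × 10 = 63.407 mm
D − Pe = 63.407 − 35.4 = 28.007 mm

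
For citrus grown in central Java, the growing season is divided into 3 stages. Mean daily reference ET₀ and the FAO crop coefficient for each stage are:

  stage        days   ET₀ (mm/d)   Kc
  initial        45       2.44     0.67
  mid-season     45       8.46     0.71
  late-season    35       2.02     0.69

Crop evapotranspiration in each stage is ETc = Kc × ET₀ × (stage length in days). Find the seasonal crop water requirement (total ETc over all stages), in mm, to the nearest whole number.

initial: 0.67 × 2.44 × 45 = 73.57 mm
mid-season: 0.71 × 8.46 × 45 = 270.30 mm
late-season: 0.69 × 2.02 × 35 = 48.78 mm
Seasonal total = 392.65 mm

393 mm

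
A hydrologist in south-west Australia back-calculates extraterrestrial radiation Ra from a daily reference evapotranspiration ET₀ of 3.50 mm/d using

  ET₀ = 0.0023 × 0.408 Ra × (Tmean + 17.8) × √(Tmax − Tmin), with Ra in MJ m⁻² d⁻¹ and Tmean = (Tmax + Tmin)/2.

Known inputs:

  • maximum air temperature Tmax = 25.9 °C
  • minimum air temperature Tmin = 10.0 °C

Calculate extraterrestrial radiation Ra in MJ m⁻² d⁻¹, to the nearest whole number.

Tmean = (25.9+10.0)/2 = 17.95 °C; ΔT = 15.9
Ra = ET₀ / [0.0023 × 0.408 × (Tmean+17.8) × √ΔT]
   = 3.50 / (0.0023 × 0.408 × 35.75 × 3.9875) = 26.164 MJ m⁻² d⁻¹

26 MJ m⁻² d⁻¹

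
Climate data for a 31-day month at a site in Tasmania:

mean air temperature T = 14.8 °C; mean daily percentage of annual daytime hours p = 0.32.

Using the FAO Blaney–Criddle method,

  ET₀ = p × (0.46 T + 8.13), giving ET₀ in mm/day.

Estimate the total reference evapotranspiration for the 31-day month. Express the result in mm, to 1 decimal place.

148.2 mm

ET₀ = 0.32 × (0.46 × 14.8 + 8.13) = 0.32 × 14.938 = 4.7802 mm/d
Monthly total = 4.7802 × 31 = 148.186 mm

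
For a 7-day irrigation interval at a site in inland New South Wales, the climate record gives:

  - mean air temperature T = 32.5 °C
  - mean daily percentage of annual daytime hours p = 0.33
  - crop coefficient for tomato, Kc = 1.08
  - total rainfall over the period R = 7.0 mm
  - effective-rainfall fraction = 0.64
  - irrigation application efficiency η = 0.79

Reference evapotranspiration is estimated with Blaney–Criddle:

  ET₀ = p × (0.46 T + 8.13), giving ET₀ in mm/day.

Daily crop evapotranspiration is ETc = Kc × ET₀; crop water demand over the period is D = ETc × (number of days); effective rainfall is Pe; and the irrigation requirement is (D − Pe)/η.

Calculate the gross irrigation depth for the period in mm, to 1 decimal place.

ET₀ = 0.33 × (0.46 × 32.5 + 8.13) = 0.33 × 23.080 = 7.6164 mm/d
ETc = Kc × ET₀ = 1.08 × 7.6164 = 8.2257 mm/d
Crop demand D = ETc × 7 d = 8.2257 × 7 = 57.580 mm
Pe = 0.64 × 7.0 = 4.480 mm
D − Pe = 57.580 − 4.480 = 53.100 mm
Gross irrigation = 53.100 / 0.79 = 67.215 mm

67.2 mm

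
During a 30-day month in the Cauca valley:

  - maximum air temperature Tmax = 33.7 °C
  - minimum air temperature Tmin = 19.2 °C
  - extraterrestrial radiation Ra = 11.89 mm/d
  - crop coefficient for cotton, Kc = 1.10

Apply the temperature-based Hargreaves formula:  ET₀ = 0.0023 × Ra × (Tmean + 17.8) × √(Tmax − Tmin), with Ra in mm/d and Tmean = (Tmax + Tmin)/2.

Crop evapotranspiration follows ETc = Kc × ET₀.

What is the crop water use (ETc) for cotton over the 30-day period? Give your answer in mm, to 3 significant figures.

152 mm

Tmean = (33.7 + 19.2)/2 = 26.45 °C
ET₀ = 0.0023 × 11.89 × (26.45 + 17.8) × √14.5 = 0.0023 × 11.89 × 44.25 × 3.8079 = 4.6080 mm/d
ETc = Kc × ET₀ = 1.10 × 4.6080 = 5.0688 mm/d
Over 30 days: 5.0688 × 30 = 152.064 mm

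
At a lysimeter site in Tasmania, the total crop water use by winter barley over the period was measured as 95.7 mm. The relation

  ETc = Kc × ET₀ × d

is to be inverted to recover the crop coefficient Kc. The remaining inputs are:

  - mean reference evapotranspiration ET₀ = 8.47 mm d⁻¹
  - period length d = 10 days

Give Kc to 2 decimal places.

ETc = Kc × ET₀ × d  ⇒  Kc = ETc / (ET₀ × d)
Kc = 95.7 / (8.47 × 10) = 95.7 / 84.70 = 1.1299

1.13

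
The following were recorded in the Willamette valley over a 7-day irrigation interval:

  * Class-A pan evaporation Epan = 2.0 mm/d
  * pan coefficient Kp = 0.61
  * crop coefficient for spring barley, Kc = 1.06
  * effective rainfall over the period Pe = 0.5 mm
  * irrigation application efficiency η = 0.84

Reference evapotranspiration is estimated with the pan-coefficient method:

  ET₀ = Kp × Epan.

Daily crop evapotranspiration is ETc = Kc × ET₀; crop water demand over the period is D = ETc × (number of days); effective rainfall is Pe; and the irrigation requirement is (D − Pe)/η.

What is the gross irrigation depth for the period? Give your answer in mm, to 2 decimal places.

10.18 mm

ET₀ = 0.61 × 2.0 = 1.2200 mm/d
ETc = Kc × ET₀ = 1.06 × 1.2200 = 1.2932 mm/d
Crop demand D = ETc × 7 d = 1.2932 × 7 = 9.052 mm
D − Pe = 9.052 − 0.5 = 8.552 mm
Gross irrigation = 8.552 / 0.84 = 10.181 mm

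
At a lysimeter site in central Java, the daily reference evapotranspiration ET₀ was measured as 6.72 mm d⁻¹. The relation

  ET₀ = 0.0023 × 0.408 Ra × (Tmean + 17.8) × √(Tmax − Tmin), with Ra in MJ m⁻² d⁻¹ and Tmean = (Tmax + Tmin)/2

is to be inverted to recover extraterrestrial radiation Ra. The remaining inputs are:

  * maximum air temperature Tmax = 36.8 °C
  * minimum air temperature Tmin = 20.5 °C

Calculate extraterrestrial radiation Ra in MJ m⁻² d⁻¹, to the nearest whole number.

Tmean = (36.8+20.5)/2 = 28.65 °C; ΔT = 16.3
Ra = ET₀ / [0.0023 × 0.408 × (Tmean+17.8) × √ΔT]
   = 6.72 / (0.0023 × 0.408 × 46.45 × 4.0373) = 38.186 MJ m⁻² d⁻¹

38 MJ m⁻² d⁻¹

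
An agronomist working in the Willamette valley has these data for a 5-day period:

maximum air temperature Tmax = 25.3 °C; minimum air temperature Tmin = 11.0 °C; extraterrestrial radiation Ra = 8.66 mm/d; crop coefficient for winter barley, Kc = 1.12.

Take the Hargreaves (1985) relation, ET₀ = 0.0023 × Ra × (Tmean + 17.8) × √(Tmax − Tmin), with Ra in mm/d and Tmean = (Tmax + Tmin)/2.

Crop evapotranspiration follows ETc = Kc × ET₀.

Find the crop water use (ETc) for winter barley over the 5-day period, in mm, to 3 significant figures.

15.2 mm

Tmean = (25.3 + 11.0)/2 = 18.15 °C
ET₀ = 0.0023 × 8.66 × (18.15 + 17.8) × √14.3 = 0.0023 × 8.66 × 35.95 × 3.7815 = 2.7078 mm/d
ETc = Kc × ET₀ = 1.12 × 2.7078 = 3.0327 mm/d
Over 5 days: 3.0327 × 5 = 15.164 mm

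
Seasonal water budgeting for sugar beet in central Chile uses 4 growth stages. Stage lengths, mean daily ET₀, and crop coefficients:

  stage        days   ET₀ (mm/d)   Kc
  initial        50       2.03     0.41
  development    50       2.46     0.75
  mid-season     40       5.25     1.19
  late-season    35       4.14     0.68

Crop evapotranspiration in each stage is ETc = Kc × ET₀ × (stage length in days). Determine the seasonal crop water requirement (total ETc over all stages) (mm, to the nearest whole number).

initial: 0.41 × 2.03 × 50 = 41.62 mm
development: 0.75 × 2.46 × 50 = 92.25 mm
mid-season: 1.19 × 5.25 × 40 = 249.90 mm
late-season: 0.68 × 4.14 × 35 = 98.53 mm
Seasonal total = 482.30 mm

482 mm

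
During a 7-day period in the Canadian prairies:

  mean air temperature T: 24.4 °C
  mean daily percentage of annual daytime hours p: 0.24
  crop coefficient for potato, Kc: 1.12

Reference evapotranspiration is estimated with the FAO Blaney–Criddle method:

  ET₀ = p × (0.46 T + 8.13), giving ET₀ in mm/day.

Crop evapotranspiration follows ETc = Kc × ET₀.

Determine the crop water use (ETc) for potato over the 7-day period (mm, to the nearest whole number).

36 mm

ET₀ = 0.24 × (0.46 × 24.4 + 8.13) = 0.24 × 19.354 = 4.6450 mm/d
ETc = Kc × ET₀ = 1.12 × 4.6450 = 5.2024 mm/d
Over 7 days: 5.2024 × 7 = 36.417 mm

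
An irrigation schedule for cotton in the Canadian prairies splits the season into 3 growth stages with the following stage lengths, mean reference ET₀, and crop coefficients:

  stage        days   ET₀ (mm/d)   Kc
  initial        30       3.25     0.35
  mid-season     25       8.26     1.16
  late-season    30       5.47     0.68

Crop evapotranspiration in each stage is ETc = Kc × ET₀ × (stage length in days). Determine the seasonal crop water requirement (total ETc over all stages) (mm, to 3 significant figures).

initial: 0.35 × 3.25 × 30 = 34.13 mm
mid-season: 1.16 × 8.26 × 25 = 239.54 mm
late-season: 0.68 × 5.47 × 30 = 111.59 mm
Seasonal total = 385.26 mm

385 mm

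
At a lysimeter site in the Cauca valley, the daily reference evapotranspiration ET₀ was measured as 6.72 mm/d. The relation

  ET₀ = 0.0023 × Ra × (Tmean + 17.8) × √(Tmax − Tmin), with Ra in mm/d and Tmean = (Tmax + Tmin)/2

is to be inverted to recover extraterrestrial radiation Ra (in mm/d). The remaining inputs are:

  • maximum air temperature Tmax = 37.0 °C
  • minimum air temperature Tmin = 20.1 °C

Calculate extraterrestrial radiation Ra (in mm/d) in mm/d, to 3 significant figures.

15.3 mm/d

Tmean = 28.55 °C; √ΔT = 4.1110
Ra = ET₀ / [0.0023 × (Tmean+17.8) × √ΔT] = 6.72 / (0.0023 × 46.35 × 4.1110) = 15.334 mm/d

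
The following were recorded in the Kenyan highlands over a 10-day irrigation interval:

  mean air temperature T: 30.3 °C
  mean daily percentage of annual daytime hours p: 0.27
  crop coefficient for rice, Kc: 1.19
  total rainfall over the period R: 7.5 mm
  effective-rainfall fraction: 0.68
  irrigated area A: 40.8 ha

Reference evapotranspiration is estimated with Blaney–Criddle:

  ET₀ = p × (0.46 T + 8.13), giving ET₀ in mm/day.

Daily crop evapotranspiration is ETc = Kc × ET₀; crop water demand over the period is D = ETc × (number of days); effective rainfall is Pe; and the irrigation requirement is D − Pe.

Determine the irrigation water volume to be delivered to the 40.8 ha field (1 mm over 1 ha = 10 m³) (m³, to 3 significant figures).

26800 m³

ET₀ = 0.27 × (0.46 × 30.3 + 8.13) = 0.27 × 22.068 = 5.9584 mm/d
ETc = Kc × ET₀ = 1.19 × 5.9584 = 7.0905 mm/d
Crop demand D = ETc × 10 d = 7.0905 × 10 = 70.905 mm
Pe = 0.68 × 7.5 = 5.100 mm
D − Pe = 70.905 − 5.100 = 65.805 mm
Volume = 65.805 mm × 40.8 ha × 10 = 26848.4 m³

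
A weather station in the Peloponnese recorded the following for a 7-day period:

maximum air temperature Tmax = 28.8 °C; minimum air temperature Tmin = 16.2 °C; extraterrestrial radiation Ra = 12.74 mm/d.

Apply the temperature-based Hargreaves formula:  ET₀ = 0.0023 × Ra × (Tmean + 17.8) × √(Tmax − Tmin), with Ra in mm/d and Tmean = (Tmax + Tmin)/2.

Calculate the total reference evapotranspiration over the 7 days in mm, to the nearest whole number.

29 mm

Tmean = (28.8 + 16.2)/2 = 22.50 °C
ET₀ = 0.0023 × 12.74 × (22.50 + 17.8) × √12.6 = 0.0023 × 12.74 × 40.30 × 3.5496 = 4.1916 mm/d
Over 7 days: 4.1916 × 7 = 29.341 mm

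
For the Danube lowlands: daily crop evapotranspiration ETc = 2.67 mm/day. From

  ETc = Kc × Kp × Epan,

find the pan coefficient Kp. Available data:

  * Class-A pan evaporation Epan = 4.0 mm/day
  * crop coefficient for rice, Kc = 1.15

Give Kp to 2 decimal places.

ETc = Kc × Kp × Epan  ⇒  Kp = ETc / (Kc × Epan)
Kp = 2.67 / (1.15 × 4.0) = 2.67 / 4.600 = 0.5804

0.58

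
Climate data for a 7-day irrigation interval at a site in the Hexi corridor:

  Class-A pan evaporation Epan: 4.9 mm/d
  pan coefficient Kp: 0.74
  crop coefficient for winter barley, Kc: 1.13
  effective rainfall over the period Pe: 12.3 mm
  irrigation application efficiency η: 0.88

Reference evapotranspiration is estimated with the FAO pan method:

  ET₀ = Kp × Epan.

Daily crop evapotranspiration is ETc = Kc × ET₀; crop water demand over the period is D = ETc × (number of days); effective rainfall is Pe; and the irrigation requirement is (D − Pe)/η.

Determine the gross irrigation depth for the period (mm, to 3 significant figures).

18.6 mm

ET₀ = 0.74 × 4.9 = 3.6260 mm/d
ETc = Kc × ET₀ = 1.13 × 3.6260 = 4.0974 mm/d
Crop demand D = ETc × 7 d = 4.0974 × 7 = 28.682 mm
D − Pe = 28.682 − 12.3 = 16.382 mm
Gross irrigation = 16.382 / 0.88 = 18.616 mm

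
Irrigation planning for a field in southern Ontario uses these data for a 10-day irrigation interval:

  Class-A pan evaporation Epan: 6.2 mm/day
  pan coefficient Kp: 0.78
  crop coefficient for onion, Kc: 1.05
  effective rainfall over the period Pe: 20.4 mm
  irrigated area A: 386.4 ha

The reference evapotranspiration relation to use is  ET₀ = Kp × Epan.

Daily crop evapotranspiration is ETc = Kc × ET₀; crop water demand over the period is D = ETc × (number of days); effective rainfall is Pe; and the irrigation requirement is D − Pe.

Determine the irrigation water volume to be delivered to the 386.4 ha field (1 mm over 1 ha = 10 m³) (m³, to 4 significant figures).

117400 m³

ET₀ = 0.78 × 6.2 = 4.8360 mm/d
ETc = Kc × ET₀ = 1.05 × 4.8360 = 5.0778 mm/d
Crop demand D = ETc × 10 d = 5.0778 × 10 = 50.778 mm
D − Pe = 50.778 − 20.4 = 30.378 mm
Volume = 30.378 mm × 386.4 ha × 10 = 117380.6 m³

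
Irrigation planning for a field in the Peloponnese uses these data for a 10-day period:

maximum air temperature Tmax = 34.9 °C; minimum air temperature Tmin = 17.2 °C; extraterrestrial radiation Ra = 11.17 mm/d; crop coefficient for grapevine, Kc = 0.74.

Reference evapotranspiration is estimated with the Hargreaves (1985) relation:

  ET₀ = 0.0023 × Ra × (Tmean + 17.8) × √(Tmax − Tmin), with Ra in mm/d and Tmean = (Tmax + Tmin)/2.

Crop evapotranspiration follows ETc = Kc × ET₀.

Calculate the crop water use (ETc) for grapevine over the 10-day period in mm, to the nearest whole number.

35 mm

Tmean = (34.9 + 17.2)/2 = 26.05 °C
ET₀ = 0.0023 × 11.17 × (26.05 + 17.8) × √17.7 = 0.0023 × 11.17 × 43.85 × 4.2071 = 4.7395 mm/d
ETc = Kc × ET₀ = 0.74 × 4.7395 = 3.5072 mm/d
Over 10 days: 3.5072 × 10 = 35.072 mm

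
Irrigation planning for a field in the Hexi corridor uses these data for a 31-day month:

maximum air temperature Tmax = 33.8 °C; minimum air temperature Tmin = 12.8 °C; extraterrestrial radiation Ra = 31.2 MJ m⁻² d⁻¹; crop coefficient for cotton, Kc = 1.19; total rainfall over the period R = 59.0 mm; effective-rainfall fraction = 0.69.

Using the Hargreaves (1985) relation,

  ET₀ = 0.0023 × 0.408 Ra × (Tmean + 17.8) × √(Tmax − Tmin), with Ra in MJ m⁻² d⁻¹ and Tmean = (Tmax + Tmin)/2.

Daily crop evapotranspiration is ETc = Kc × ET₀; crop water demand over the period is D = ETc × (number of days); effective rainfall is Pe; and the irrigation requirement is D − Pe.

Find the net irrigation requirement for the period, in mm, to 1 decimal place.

Tmean = (33.8 + 12.8)/2 = 23.30 °C
0.408 Ra = 0.408 × 31.2 = 12.7296 mm/d equivalent
ET₀ = 0.0023 × 12.7296 × (23.30 + 17.8) × √21.0 = 0.0023 × 12.7296 × 41.10 × 4.5826 = 5.5144 mm/d
ETc = Kc × ET₀ = 1.19 × 5.5144 = 6.5621 mm/d
Crop demand D = ETc × 31 d = 6.5621 × 31 = 203.425 mm
Pe = 0.69 × 59.0 = 40.710 mm
D − Pe = 203.425 − 40.710 = 162.715 mm

162.7 mm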